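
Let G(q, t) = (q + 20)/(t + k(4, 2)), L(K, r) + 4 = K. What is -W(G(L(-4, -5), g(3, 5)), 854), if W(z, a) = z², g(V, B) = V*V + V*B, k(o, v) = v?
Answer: -36/169 ≈ -0.21302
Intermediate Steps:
L(K, r) = -4 + K
g(V, B) = V² + B*V
G(q, t) = (20 + q)/(2 + t) (G(q, t) = (q + 20)/(t + 2) = (20 + q)/(2 + t))
-W(G(L(-4, -5), g(3, 5)), 854) = -((20 + (-4 - 4))/(2 + 3*(5 + 3)))² = -((20 - 8)/(2 + 3*8))² = -(12/(2 + 24))² = -(12/26)² = -((1/26)*12)² = -(6/13)² = -1*36/169 = -36/169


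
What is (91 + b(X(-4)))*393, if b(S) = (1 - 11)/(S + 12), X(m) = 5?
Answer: 604041/17 ≈ 35532.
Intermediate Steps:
b(S) = -10/(12 + S)
(91 + b(X(-4)))*393 = (91 - 10/(12 + 5))*393 = (91 - 10/17)*393 = (1537/17)*393 = 604041/17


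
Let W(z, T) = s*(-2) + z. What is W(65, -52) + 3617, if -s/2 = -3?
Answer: 3670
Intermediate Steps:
s = 6 (s = -2*(-3) = 6)
W(z, T) = -12 + z (W(z, T) = 6*(-2) + z = -12 + z)
W(65, -52) + 3617 = (-12 + 65) + 3617 = 53 + 3617 = 3670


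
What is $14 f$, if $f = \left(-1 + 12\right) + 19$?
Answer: $420$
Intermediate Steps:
$f = 30$ ($f = 11 + 19 = 30$)
$14 f = 14 \cdot 30 = 420$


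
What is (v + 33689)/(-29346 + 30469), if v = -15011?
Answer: 18678/1123 ≈ 16.632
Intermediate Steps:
(v + 33689)/(-29346 + 30469) = (-15011 + 33689)/(-29346 + 30469) = 18678/1123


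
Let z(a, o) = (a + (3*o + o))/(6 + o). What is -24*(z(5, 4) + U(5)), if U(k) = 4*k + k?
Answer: -3252/5 ≈ -650.40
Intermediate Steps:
U(k) = 5*k
z(a, o) = (a + 4*o)/(6 + o)
-24*(z(5, 4) + U(5)) = -24*((5 + 4*4)/(6 + 4) + 5*5) = -24*((5 + 16)/10 + 25) = -24*((1/10)*21 + 25) = -24*(21/10 + 25) = -24*271/10 = -3252/5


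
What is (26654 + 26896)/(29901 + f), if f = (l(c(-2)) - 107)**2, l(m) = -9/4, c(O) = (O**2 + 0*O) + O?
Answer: 171360/133877 ≈ 1.2800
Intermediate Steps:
c(O) = O + O**2 (c(O) = (O**2 + 0) + O = O**2 + O = O + O**2)
l(m) = -9/4 (l(m) = -9*1/4 = -9/4)
f = 190969/16 (f = (-9/4 - 107)**2 = (-437/4)**2 = 190969/16 ≈ 11936.)
(26654 + 26896)/(29901 + f) = (26654 + 26896)/(29901 + 190969/16) = 53550/(669385/16) = 53550*(16/669385) = 171360/133877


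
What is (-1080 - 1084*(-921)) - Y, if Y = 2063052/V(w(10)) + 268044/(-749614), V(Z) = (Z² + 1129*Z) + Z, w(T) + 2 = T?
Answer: 850550812503219/853060732 ≈ 9.9706e+5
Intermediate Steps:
w(T) = -2 + T
V(Z) = Z² + 1130*Z
Y = 193006548669/853060732 (Y = 2063052/(((-2 + 10)*(1130 + (-2 + 10)))) + 268044/(-749614) = 2063052/((8*(1130 + 8))) + 268044*(-1/749614) = 2063052/((8*1138)) - 134022/374807 = 2063052/9104 - 134022/374807 = 2063052*(1/9104) - 134022/374807 = 515763/2276 - 134022/374807 = 193006548669/853060732 ≈ 226.25)
(-1080 - 1084*(-921)) - Y = (-1080 - 1084*(-921)) - 1*193006548669/853060732 = (-1080 + 998364) - 193006548669/853060732 = 997284 - 193006548669/853060732 = 850550812503219/853060732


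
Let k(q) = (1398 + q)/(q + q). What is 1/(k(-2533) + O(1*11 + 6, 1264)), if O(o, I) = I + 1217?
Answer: 5066/12569881 ≈ 0.00040303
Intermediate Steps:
O(o, I) = 1217 + I
k(q) = (1398 + q)/(2*q) (k(q) = (1398 + q)/((2*q)) = (1398 + q)*(1/(2*q)) = (1398 + q)/(2*q))
1/(k(-2533) + O(1*11 + 6, 1264)) = 1/((½)*(1398 - 2533)/(-2533) + (1217 + 1264)) = 1/((½)*(-1/2533)*(-1135) + 2481) = 1/(1135/5066 + 2481) = 1/(12569881/5066) = 5066/12569881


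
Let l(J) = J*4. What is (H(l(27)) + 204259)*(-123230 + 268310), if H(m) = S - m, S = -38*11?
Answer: 29557583640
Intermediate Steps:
l(J) = 4*J
S = -418
H(m) = -418 - m
(H(l(27)) + 204259)*(-123230 + 268310) = ((-418 - 4*27) + 204259)*(-123230 + 268310) = ((-418 - 1*108) + 204259)*145080 = ((-418 - 108) + 204259)*145080 = (-526 + 204259)*145080 = 203733*145080 = 29557583640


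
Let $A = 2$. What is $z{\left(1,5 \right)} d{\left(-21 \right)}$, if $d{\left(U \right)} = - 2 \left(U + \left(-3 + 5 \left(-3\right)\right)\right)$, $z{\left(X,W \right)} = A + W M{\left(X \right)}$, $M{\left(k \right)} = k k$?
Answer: $546$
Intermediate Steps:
$M{\left(k \right)} = k^{2}$
$z{\left(X,W \right)} = 2 + W X^{2}$
$d{\left(U \right)} = 36 - 2 U$ ($d{\left(U \right)} = - 2 \left(U - 18\right) = - 2 \left(-18 + U\right) = 36 - 2 U$)
$z{\left(1,5 \right)} d{\left(-21 \right)} = \left(2 + 5 \cdot 1^{2}\right) \left(36 - -42\right) = \left(2 + 5 \cdot 1\right) \left(36 + 42\right) = \left(2 + 5\right) 78 = 7 \cdot 78 = 546$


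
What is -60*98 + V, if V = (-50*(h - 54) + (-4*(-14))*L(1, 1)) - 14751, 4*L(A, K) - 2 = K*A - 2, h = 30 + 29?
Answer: -20867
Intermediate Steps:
h = 59
L(A, K) = A*K/4 (L(A, K) = ½ + (K*A - 2)/4 = ½ + (A*K - 2)/4 = ½ + (-2 + A*K)/4 = ½ + (-½ + A*K/4) = A*K/4)
V = -14987 (V = (-50*(59 - 54) + (-4*(-14))*((¼)*1*1)) - 14751 = (-50*5 + 56*(¼)) - 14751 = (-250 + 14) - 14751 = -236 - 14751 = -14987)
-60*98 + V = -60*98 - 14987 = -5880 - 14987 = -20867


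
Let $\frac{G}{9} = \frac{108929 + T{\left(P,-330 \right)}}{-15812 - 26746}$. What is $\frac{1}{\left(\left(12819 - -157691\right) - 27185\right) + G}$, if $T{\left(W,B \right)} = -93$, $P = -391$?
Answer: $\frac{7093}{1016440971} \approx 6.9783 \cdot 10^{-6}$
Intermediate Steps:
$G = - \frac{163254}{7093}$ ($G = 9 \frac{108929 - 93}{-15812 - 26746} = 9 \frac{108836}{-42558} = 9 \cdot 108836 \left(- \frac{1}{42558}\right) = 9 \left(- \frac{54418}{21279}\right) = - \frac{163254}{7093} \approx -23.016$)
$\frac{1}{\left(\left(12819 - -157691\right) - 27185\right) + G} = \frac{1}{\left(\left(12819 - -157691\right) - 27185\right) - \frac{163254}{7093}} = \frac{1}{\left(\left(12819 + 157691\right) - 27185\right) - \frac{163254}{7093}} = \frac{1}{\left(170510 - 27185\right) - \frac{163254}{7093}} = \frac{1}{143325 - \frac{163254}{7093}} = \frac{1}{\frac{1016440971}{7093}} = \frac{7093}{1016440971}$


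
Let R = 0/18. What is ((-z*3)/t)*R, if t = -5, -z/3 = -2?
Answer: 0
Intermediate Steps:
z = 6 (z = -3*(-2) = 6)
R = 0 (R = 0*(1/18) = 0)
((-z*3)/t)*R = ((-1*6*3)/(-5))*0 = (-6*3*(-⅕))*0 = -18*(-⅕)*0 = (18/5)*0 = 0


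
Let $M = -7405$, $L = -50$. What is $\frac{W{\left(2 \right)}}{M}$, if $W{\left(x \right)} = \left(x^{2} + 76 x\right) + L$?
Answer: $- \frac{106}{7405} \approx -0.014315$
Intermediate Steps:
$W{\left(x \right)} = -50 + x^{2} + 76 x$ ($W{\left(x \right)} = \left(x^{2} + 76 x\right) - 50 = -50 + x^{2} + 76 x$)
$\frac{W{\left(2 \right)}}{M} = \frac{-50 + 2^{2} + 76 \cdot 2}{-7405} = \left(-50 + 4 + 152\right) \left(- \frac{1}{7405}\right) = 106 \left(- \frac{1}{7405}\right) = - \frac{106}{7405}$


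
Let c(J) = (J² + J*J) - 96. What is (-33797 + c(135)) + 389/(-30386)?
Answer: 77696613/30386 ≈ 2557.0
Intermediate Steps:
c(J) = -96 + 2*J² (c(J) = (J² + J²) - 96 = 2*J² - 96 = -96 + 2*J²)
(-33797 + c(135)) + 389/(-30386) = (-33797 + (-96 + 2*135²)) + 389/(-30386) = (-33797 + (-96 + 2*18225)) + 389*(-1/30386) = (-33797 + (-96 + 36450)) - 389/30386 = (-33797 + 36354) - 389/30386 = 2557 - 389/30386 = 77696613/30386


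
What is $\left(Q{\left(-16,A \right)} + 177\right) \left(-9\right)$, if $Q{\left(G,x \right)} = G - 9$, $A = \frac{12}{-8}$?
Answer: $-1368$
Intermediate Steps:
$A = - \frac{3}{2}$ ($A = 12 \left(- \frac{1}{8}\right) = - \frac{3}{2} \approx -1.5$)
$Q{\left(G,x \right)} = -9 + G$ ($Q{\left(G,x \right)} = G - 9 = -9 + G$)
$\left(Q{\left(-16,A \right)} + 177\right) \left(-9\right) = \left(\left(-9 - 16\right) + 177\right) \left(-9\right) = \left(-25 + 177\right) \left(-9\right) = 152 \left(-9\right) = -1368$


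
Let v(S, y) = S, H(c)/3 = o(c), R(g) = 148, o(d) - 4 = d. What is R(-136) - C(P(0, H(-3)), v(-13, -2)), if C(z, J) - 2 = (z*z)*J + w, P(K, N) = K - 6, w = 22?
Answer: 592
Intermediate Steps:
o(d) = 4 + d
H(c) = 12 + 3*c (H(c) = 3*(4 + c) = 12 + 3*c)
P(K, N) = -6 + K
C(z, J) = 24 + J*z² (C(z, J) = 2 + ((z*z)*J + 22) = 2 + (z²*J + 22) = 2 + (J*z² + 22) = 2 + (22 + J*z²) = 24 + J*z²)
R(-136) - C(P(0, H(-3)), v(-13, -2)) = 148 - (24 - 13*(-6 + 0)²) = 148 - (24 - 13*(-6)²) = 148 - (24 - 13*36) = 148 - (24 - 468) = 148 - 1*(-444) = 148 + 444 = 592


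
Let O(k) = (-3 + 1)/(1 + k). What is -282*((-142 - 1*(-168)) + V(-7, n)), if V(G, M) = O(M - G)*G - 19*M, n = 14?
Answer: 742506/11 ≈ 67501.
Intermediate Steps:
O(k) = -2/(1 + k)
V(G, M) = -19*M - 2*G/(1 + M - G) (V(G, M) = (-2/(1 + (M - G)))*G - 19*M = (-2/(1 + M - G))*G - 19*M = -2*G/(1 + M - G) - 19*M = -19*M - 2*G/(1 + M - G))
-282*((-142 - 1*(-168)) + V(-7, n)) = -282*((-142 - 1*(-168)) + (-2*(-7) - 19*14*(1 + 14 - 1*(-7)))/(1 + 14 - 1*(-7))) = -282*((-142 + 168) + (14 - 19*14*(1 + 14 + 7))/(1 + 14 + 7)) = -282*(26 + (14 - 19*14*22)/22) = -282*(26 + (14 - 5852)/22) = -282*(26 + (1/22)*(-5838)) = -282*(26 - 2919/11) = -282*(-2633/11) = 742506/11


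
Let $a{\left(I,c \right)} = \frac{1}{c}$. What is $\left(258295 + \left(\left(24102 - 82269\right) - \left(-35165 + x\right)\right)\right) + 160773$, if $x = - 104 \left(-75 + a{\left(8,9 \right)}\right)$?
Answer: $\frac{3494498}{9} \approx 3.8828 \cdot 10^{5}$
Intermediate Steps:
$x = \frac{70096}{9}$ ($x = - 104 \left(-75 + \frac{1}{9}\right) = \left(-104\right) \left(- \frac{674}{9}\right) = \frac{70096}{9} \approx 7788.4$)
$\left(258295 + \left(\left(24102 - 82269\right) - \left(-35165 + x\right)\right)\right) + 160773 = \left(258295 + \left(\left(24102 - 82269\right) + \left(35165 - \frac{70096}{9}\right)\right)\right) + 160773 = \left(258295 + \left(-58167 + \left(35165 - \frac{70096}{9}\right)\right)\right) + 160773 = \left(258295 + \left(-58167 + \frac{246389}{9}\right)\right) + 160773 = \left(258295 - \frac{277114}{9}\right) + 160773 = \frac{2047541}{9} + 160773 = \frac{3494498}{9}$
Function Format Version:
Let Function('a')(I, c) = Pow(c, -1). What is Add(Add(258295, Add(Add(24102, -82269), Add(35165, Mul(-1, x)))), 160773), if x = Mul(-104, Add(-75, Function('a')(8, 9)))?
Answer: Rational(3494498, 9) ≈ 3.8828e+5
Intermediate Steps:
x = Rational(70096, 9) (x = Mul(-104, Add(-75, Pow(9, -1))) = Mul(-104, Add(-75, Rational(1, 9))) = Mul(-104, Rational(-674, 9)) = Rational(70096, 9) ≈ 7788.4)
Add(Add(258295, Add(Add(24102, -82269), Add(35165, Mul(-1, x)))), 160773) = Add(Add(258295, Add(Add(24102, -82269), Add(35165, Mul(-1, Rational(70096, 9))))), 160773) = Add(Add(258295, Add(-58167, Add(35165, Rational(-70096, 9)))), 160773) = Add(Add(258295, Add(-58167, Rational(246389, 9))), 160773) = Add(Add(258295, Rational(-277114, 9)), 160773) = Add(Rational(2047541, 9), 160773) = Rational(3494498, 9)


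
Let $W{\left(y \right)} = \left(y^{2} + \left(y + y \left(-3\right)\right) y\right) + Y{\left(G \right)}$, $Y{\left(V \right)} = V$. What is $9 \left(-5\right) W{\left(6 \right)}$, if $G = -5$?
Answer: $1845$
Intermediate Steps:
$W{\left(y \right)} = -5 - y^{2}$ ($W{\left(y \right)} = \left(y^{2} + \left(y + y \left(-3\right)\right) y\right) - 5 = \left(y^{2} + \left(y - 3 y\right) y\right) - 5 = \left(y^{2} + - 2 y y\right) - 5 = \left(y^{2} - 2 y^{2}\right) - 5 = - y^{2} - 5 = -5 - y^{2}$)
$9 \left(-5\right) W{\left(6 \right)} = 9 \left(-5\right) \left(-5 - 6^{2}\right) = - 45 \left(-5 - 36\right) = \left(-45\right) \left(-41\right) = 1845$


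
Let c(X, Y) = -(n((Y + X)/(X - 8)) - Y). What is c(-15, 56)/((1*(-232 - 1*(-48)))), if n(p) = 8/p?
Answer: -310/943 ≈ -0.32874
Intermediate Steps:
c(X, Y) = Y - 8*(-8 + X)/(X + Y) (c(X, Y) = -(8/(((Y + X)/(X - 8))) - Y) = -(8/(((X + Y)/(-8 + X))) - Y) = -(8*((-8 + X)/(X + Y)) - Y) = -(8*(-8 + X)/(X + Y) - Y) = -(-Y + 8*(-8 + X)/(X + Y)) = Y - 8*(-8 + X)/(X + Y))
c(-15, 56)/((1*(-232 - 1*(-48)))) = ((64 - 8*(-15) + 56*(-15 + 56))/(-15 + 56))/((1*(-232 - 1*(-48)))) = ((64 + 120 + 56*41)/41)/((1*(-232 + 48))) = ((64 + 120 + 2296)/41)/((1*(-184))) = ((1/41)*2480)/(-184) = (2480/41)*(-1/184) = -310/943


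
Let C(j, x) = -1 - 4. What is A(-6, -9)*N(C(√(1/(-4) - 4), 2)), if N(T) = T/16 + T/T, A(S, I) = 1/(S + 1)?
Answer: -11/80 ≈ -0.13750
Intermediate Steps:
A(S, I) = 1/(1 + S)
C(j, x) = -5
N(T) = 1 + T/16 (N(T) = T*(1/16) + 1 = T/16 + 1 = 1 + T/16)
A(-6, -9)*N(C(√(1/(-4) - 4), 2)) = (1 + (1/16)*(-5))/(1 - 6) = (1 - 5/16)/(-5) = -⅕*11/16 = -11/80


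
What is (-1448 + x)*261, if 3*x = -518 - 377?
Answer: -455793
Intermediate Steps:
x = -895/3 (x = (-518 - 377)/3 = (1/3)*(-895) = -895/3 ≈ -298.33)
(-1448 + x)*261 = (-1448 - 895/3)*261 = -5239/3*261 = -455793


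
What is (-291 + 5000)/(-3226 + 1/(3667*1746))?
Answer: -30149758638/20654729531 ≈ -1.4597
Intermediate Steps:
(-291 + 5000)/(-3226 + 1/(3667*1746)) = 4709/(-3226 + (1/3667)*(1/1746)) = 4709/(-3226 + 1/6402582) = 4709/(-20654729531/6402582) = 4709*(-6402582/20654729531) = -30149758638/20654729531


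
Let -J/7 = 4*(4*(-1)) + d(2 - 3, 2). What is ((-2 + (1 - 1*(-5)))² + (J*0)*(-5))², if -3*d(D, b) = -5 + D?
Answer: 256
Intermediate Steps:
d(D, b) = 5/3 - D/3 (d(D, b) = -(-5 + D)/3 = 5/3 - D/3)
J = 98 (J = -7*(4*(4*(-1)) + (5/3 - (2 - 3)/3)) = -7*(4*(-4) + (5/3 - ⅓*(-1))) = -7*(-16 + (5/3 + ⅓)) = -7*(-16 + 2) = -7*(-14) = 98)
((-2 + (1 - 1*(-5)))² + (J*0)*(-5))² = ((-2 + (1 - 1*(-5)))² + (98*0)*(-5))² = ((-2 + (1 + 5))² + 0*(-5))² = ((-2 + 6)² + 0)² = (4² + 0)² = (16 + 0)² = 16² = 256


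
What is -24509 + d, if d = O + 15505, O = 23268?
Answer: 14264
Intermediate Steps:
d = 38773 (d = 23268 + 15505 = 38773)
-24509 + d = -24509 + 38773 = 14264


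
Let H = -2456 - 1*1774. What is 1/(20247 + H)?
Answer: 1/16017 ≈ 6.2434e-5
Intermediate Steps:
H = -4230 (H = -2456 - 1774 = -4230)
1/(20247 + H) = 1/(20247 - 4230) = 1/16017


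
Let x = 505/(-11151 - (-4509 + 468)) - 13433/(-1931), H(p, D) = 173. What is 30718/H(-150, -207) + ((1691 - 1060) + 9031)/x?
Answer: 5170589012942/3270858235 ≈ 1580.8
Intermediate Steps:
x = 18906695/2745882 (x = 505/(-11151 - 1*(-4041)) - 13433*(-1/1931) = 505/(-11151 + 4041) + 13433/1931 = 505/(-7110) + 13433/1931 = 505*(-1/7110) + 13433/1931 = -101/1422 + 13433/1931 = 18906695/2745882 ≈ 6.8855)
30718/H(-150, -207) + ((1691 - 1060) + 9031)/x = 30718/173 + ((1691 - 1060) + 9031)/(18906695/2745882) = 30718*(1/173) + (631 + 9031)*(2745882/18906695) = 30718/173 + 9662*(2745882/18906695) = 30718/173 + 26530711884/18906695 = 5170589012942/3270858235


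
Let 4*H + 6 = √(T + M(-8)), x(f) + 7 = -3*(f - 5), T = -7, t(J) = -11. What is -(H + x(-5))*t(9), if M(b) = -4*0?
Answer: 473/2 + 11*I*√7/4 ≈ 236.5 + 7.2758*I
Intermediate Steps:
M(b) = 0
x(f) = 8 - 3*f (x(f) = -7 - 3*(f - 5) = -7 - 3*(-5 + f) = -7 + (15 - 3*f) = 8 - 3*f)
H = -3/2 + I*√7/4 (H = -3/2 + √(-7 + 0)/4 = -3/2 + √(-7)/4 = -3/2 + (I*√7)/4 = -3/2 + I*√7/4 ≈ -1.5 + 0.66144*I)
-(H + x(-5))*t(9) = -((-3/2 + I*√7/4) + (8 - 3*(-5)))*(-11) = -((-3/2 + I*√7/4) + (8 + 15))*(-11) = -((-3/2 + I*√7/4) + 23)*(-11) = -(43/2 + I*√7/4)*(-11) = -(-473/2 - 11*I*√7/4) = 473/2 + 11*I*√7/4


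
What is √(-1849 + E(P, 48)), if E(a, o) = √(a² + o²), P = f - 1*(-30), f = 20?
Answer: √(-1849 + 2*√1201) ≈ 42.186*I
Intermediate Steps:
P = 50 (P = 20 - 1*(-30) = 20 + 30 = 50)
√(-1849 + E(P, 48)) = √(-1849 + √(50² + 48²)) = √(-1849 + √(2500 + 2304)) = √(-1849 + √4804) = √(-1849 + 2*√1201)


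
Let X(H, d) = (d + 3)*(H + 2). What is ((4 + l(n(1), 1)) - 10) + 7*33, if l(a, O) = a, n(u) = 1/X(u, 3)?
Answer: 4051/18 ≈ 225.06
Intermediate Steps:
X(H, d) = (2 + H)*(3 + d) (X(H, d) = (3 + d)*(2 + H) = (2 + H)*(3 + d))
n(u) = 1/(12 + 6*u) (n(u) = 1/(6 + 2*3 + 3*u + u*3) = 1/(6 + 6 + 3*u + 3*u) = 1/(12 + 6*u))
((4 + l(n(1), 1)) - 10) + 7*33 = ((4 + 1/(6*(2 + 1))) - 10) + 7*33 = ((4 + (⅙)/3) - 10) + 231 = ((4 + (⅙)*(⅓)) - 10) + 231 = ((4 + 1/18) - 10) + 231 = (73/18 - 10) + 231 = -107/18 + 231 = 4051/18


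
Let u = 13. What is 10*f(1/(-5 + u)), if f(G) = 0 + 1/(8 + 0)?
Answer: 5/4 ≈ 1.2500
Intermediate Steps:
f(G) = ⅛ (f(G) = 0 + 1/8 = 0 + ⅛ = ⅛)
10*f(1/(-5 + u)) = 10*(⅛) = 5/4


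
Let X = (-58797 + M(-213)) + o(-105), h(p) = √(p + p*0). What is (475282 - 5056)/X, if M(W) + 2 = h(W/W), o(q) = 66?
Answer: -235113/29366 ≈ -8.0063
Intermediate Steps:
h(p) = √p (h(p) = √(p + 0) = √p)
M(W) = -1 (M(W) = -2 + √(W/W) = -2 + √1 = -2 + 1 = -1)
X = -58732 (X = (-58797 - 1) + 66 = -58798 + 66 = -58732)
(475282 - 5056)/X = (475282 - 5056)/(-58732) = 470226*(-1/58732) = -235113/29366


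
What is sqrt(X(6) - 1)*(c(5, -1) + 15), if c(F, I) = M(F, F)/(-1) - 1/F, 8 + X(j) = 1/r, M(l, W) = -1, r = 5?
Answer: 158*I*sqrt(55)/25 ≈ 46.87*I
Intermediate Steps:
X(j) = -39/5 (X(j) = -8 + 1/5 = -39/5)
c(F, I) = 1 - 1/F (c(F, I) = -1/(-1) - 1/F = -1*(-1) - 1/F = 1 - 1/F)
sqrt(X(6) - 1)*(c(5, -1) + 15) = sqrt(-39/5 - 1)*((-1 + 5)/5 + 15) = sqrt(-44/5)*((1/5)*4 + 15) = (2*I*sqrt(55)/5)*(4/5 + 15) = (2*I*sqrt(55)/5)*(79/5) = 158*I*sqrt(55)/25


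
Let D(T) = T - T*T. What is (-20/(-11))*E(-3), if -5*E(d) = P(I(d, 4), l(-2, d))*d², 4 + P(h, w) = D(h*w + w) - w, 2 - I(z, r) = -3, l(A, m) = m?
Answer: 12348/11 ≈ 1122.5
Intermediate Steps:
I(z, r) = 5 (I(z, r) = 2 - 1*(-3) = 2 + 3 = 5)
D(T) = T - T²
P(h, w) = -4 - w + (w + h*w)*(1 - w - h*w) (P(h, w) = -4 + ((h*w + w)*(1 - (h*w + w)) - w) = -4 + ((w + h*w)*(1 - (w + h*w)) - w) = -4 + ((w + h*w)*(1 + (-w - h*w)) - w) = -4 + ((w + h*w)*(1 - w - h*w) - w) = -4 + (-w + (w + h*w)*(1 - w - h*w)) = -4 - w + (w + h*w)*(1 - w - h*w))
E(d) = -d²*(-4 - d - 6*d*(-1 + 6*d))/5 (E(d) = -(-4 - d - d*(1 + 5)*(-1 + d*(1 + 5)))*d²/5 = -(-4 - d - 1*d*6*(-1 + d*6))*d²/5 = -(-4 - d - 1*d*6*(-1 + 6*d))*d²/5 = -(-4 - d - 6*d*(-1 + 6*d))*d²/5 = -d²*(-4 - d - 6*d*(-1 + 6*d))/5)
(-20/(-11))*E(-3) = (-20/(-11))*((⅕)*(-3)²*(4 - 5*(-3) + 36*(-3)²)) = (-20*(-1/11))*((⅕)*9*(4 + 15 + 36*9)) = 20*((⅕)*9*(4 + 15 + 324))/11 = 20*((⅕)*9*343)/11 = (20/11)*(3087/5) = 12348/11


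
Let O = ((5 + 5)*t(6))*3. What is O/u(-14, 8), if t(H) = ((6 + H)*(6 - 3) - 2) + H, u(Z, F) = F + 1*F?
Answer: 75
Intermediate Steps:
u(Z, F) = 2*F (u(Z, F) = F + F = 2*F)
t(H) = 16 + 4*H (t(H) = ((6 + H)*3 - 2) + H = ((18 + 3*H) - 2) + H = (16 + 3*H) + H = 16 + 4*H)
O = 1200 (O = ((5 + 5)*(16 + 4*6))*3 = (10*(16 + 24))*3 = (10*40)*3 = 400*3 = 1200)
O/u(-14, 8) = 1200/((2*8)) = 1200/16 = 1200*(1/16) = 75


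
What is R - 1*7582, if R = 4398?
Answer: -3184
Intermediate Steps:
R - 1*7582 = 4398 - 1*7582 = 4398 - 7582 = -3184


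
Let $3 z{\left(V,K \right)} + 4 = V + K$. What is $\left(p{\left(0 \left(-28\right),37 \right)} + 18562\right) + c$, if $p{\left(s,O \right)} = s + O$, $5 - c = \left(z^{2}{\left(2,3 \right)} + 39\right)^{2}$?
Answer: $\frac{1383020}{81} \approx 17074.0$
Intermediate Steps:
$z{\left(V,K \right)} = - \frac{4}{3} + \frac{K}{3} + \frac{V}{3}$ ($z{\left(V,K \right)} = - \frac{4}{3} + \frac{V + K}{3} = - \frac{4}{3} + \frac{K + V}{3} = - \frac{4}{3} + \left(\frac{K}{3} + \frac{V}{3}\right) = - \frac{4}{3} + \frac{K}{3} + \frac{V}{3}$)
$c = - \frac{123499}{81}$ ($c = 5 - \left(\left(- \frac{4}{3} + \frac{1}{3} \cdot 3 + \frac{1}{3} \cdot 2\right)^{2} + 39\right)^{2} = 5 - \left(\left(- \frac{4}{3} + 1 + \frac{2}{3}\right)^{2} + 39\right)^{2} = 5 - \left(\left(\frac{1}{3}\right)^{2} + 39\right)^{2} = 5 - \left(\frac{1}{9} + 39\right)^{2} = 5 - \left(\frac{352}{9}\right)^{2} = 5 - \frac{123904}{81} = - \frac{123499}{81} \approx -1524.7$)
$p{\left(s,O \right)} = O + s$
$\left(p{\left(0 \left(-28\right),37 \right)} + 18562\right) + c = \left(\left(37 + 0 \left(-28\right)\right) + 18562\right) - \frac{123499}{81} = \left(\left(37 + 0\right) + 18562\right) - \frac{123499}{81} = \left(37 + 18562\right) - \frac{123499}{81} = 18599 - \frac{123499}{81} = \frac{1383020}{81}$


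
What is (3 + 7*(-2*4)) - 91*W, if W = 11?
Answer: -1054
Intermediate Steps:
(3 + 7*(-2*4)) - 91*W = (3 + 7*(-2*4)) - 91*11 = (3 + 7*(-8)) - 1001 = (3 - 56) - 1001 = -53 - 1001 = -1054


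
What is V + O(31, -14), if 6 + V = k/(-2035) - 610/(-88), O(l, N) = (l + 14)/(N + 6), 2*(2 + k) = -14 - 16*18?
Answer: -75181/16280 ≈ -4.6180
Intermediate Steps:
k = -153 (k = -2 + (-14 - 16*18)/2 = -2 + (-14 - 288)/2 = -2 + (½)*(-302) = -2 - 151 = -153)
O(l, N) = (14 + l)/(6 + N)
V = 8197/8140 (V = -6 + (-153/(-2035) - 610/(-88)) = -6 + (-153*(-1/2035) - 610*(-1/88)) = -6 + (153/2035 + 305/44) = -6 + 57037/8140 = 8197/8140 ≈ 1.0070)
V + O(31, -14) = 8197/8140 + (14 + 31)/(6 - 14) = 8197/8140 + 45/(-8) = 8197/8140 - ⅛*45 = 8197/8140 - 45/8 = -75181/16280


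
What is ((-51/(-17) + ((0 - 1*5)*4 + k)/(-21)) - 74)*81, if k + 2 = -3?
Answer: -39582/7 ≈ -5654.6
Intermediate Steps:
k = -5 (k = -2 - 3 = -5)
((-51/(-17) + ((0 - 1*5)*4 + k)/(-21)) - 74)*81 = ((-51/(-17) + ((0 - 1*5)*4 - 5)/(-21)) - 74)*81 = ((-51*(-1/17) + ((0 - 5)*4 - 5)*(-1/21)) - 74)*81 = ((3 + (-5*4 - 5)*(-1/21)) - 74)*81 = ((3 + (-20 - 5)*(-1/21)) - 74)*81 = ((3 - 25*(-1/21)) - 74)*81 = ((3 + 25/21) - 74)*81 = (88/21 - 74)*81 = -1466/21*81 = -39582/7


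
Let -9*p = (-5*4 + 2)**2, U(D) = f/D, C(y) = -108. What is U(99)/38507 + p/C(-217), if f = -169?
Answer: 1270562/3812193 ≈ 0.33329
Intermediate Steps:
U(D) = -169/D
p = -36 (p = -(-5*4 + 2)**2/9 = -(-20 + 2)**2/9 = -1/9*(-18)**2 = -1/9*324 = -36)
U(99)/38507 + p/C(-217) = -169/99/38507 - 36/(-108) = -169*1/99*(1/38507) - 36*(-1/108) = -169/99*1/38507 + 1/3 = -169/3812193 + 1/3 = 1270562/3812193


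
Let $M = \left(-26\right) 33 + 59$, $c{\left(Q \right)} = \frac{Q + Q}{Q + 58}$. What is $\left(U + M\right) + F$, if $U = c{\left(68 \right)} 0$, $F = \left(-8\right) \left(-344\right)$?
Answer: $1953$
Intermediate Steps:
$c{\left(Q \right)} = \frac{2 Q}{58 + Q}$
$F = 2752$
$M = -799$ ($M = -858 + 59 = -799$)
$U = 0$ ($U = 2 \cdot 68 \frac{1}{58 + 68} \cdot 0 = 2 \cdot 68 \cdot \frac{1}{126} \cdot 0 = \frac{68}{63} \cdot 0 = 0$)
$\left(U + M\right) + F = \left(0 - 799\right) + 2752 = -799 + 2752 = 1953$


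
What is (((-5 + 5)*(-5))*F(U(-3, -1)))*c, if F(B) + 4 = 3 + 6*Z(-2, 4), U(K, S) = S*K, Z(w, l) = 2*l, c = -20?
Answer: 0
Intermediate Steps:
U(K, S) = K*S
F(B) = 47 (F(B) = -4 + (3 + 6*(2*4)) = -4 + (3 + 6*8) = -4 + (3 + 48) = -4 + 51 = 47)
(((-5 + 5)*(-5))*F(U(-3, -1)))*c = (((-5 + 5)*(-5))*47)*(-20) = ((0*(-5))*47)*(-20) = (0*47)*(-20) = 0*(-20) = 0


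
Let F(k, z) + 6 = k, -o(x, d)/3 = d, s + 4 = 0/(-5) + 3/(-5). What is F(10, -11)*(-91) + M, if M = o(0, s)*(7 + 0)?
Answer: -1337/5 ≈ -267.40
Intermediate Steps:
s = -23/5 (s = -4 + (0/(-5) + 3/(-5)) = -4 + (0*(-1/5) + 3*(-1/5)) = -4 + (0 - 3/5) = -4 - 3/5 = -23/5 ≈ -4.6000)
o(x, d) = -3*d
F(k, z) = -6 + k
M = 483/5 (M = (-3*(-23/5))*(7 + 0) = (69/5)*7 = 483/5 ≈ 96.600)
F(10, -11)*(-91) + M = (-6 + 10)*(-91) + 483/5 = 4*(-91) + 483/5 = -364 + 483/5 = -1337/5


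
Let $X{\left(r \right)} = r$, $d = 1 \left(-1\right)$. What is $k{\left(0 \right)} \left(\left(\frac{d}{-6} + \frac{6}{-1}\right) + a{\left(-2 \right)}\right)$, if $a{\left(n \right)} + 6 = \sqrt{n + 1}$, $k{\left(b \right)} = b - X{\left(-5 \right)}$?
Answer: $- \frac{355}{6} + 5 i \approx -59.167 + 5.0 i$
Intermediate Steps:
$d = -1$
$k{\left(b \right)} = 5 + b$ ($k{\left(b \right)} = b - -5 = b + 5 = 5 + b$)
$a{\left(n \right)} = -6 + \sqrt{1 + n}$ ($a{\left(n \right)} = -6 + \sqrt{n + 1} = -6 + \sqrt{1 + n}$)
$k{\left(0 \right)} \left(\left(\frac{d}{-6} + \frac{6}{-1}\right) + a{\left(-2 \right)}\right) = \left(5 + 0\right) \left(\left(- \frac{1}{-6} + \frac{6}{-1}\right) - \left(6 - \sqrt{1 - 2}\right)\right) = 5 \left(\left(\left(-1\right) \left(- \frac{1}{6}\right) + 6 \left(-1\right)\right) - \left(6 - \sqrt{-1}\right)\right) = 5 \left(\left(\frac{1}{6} - 6\right) - \left(6 - i\right)\right) = 5 \left(- \frac{35}{6} - \left(6 - i\right)\right) = 5 \left(- \frac{71}{6} + i\right) = - \frac{355}{6} + 5 i$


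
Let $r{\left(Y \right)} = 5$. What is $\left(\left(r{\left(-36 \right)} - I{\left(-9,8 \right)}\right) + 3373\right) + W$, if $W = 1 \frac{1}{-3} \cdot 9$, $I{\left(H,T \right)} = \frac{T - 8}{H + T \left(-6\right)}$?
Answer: $3375$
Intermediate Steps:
$I{\left(H,T \right)} = \frac{-8 + T}{H - 6 T}$
$W = -3$ ($W = 1 \left(- \frac{1}{3}\right) 9 = \left(- \frac{1}{3}\right) 9 = -3$)
$\left(\left(r{\left(-36 \right)} - I{\left(-9,8 \right)}\right) + 3373\right) + W = \left(\left(5 - \frac{-8 + 8}{-9 - 48}\right) + 3373\right) - 3 = \left(\left(5 - \frac{1}{-9 - 48} \cdot 0\right) + 3373\right) - 3 = \left(\left(5 - \frac{1}{-57} \cdot 0\right) + 3373\right) - 3 = \left(\left(5 - \left(- \frac{1}{57}\right) 0\right) + 3373\right) - 3 = \left(\left(5 - 0\right) + 3373\right) - 3 = \left(\left(5 + 0\right) + 3373\right) - 3 = \left(5 + 3373\right) - 3 = 3378 - 3 = 3375$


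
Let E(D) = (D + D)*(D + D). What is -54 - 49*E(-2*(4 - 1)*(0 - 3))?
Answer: -63558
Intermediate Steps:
E(D) = 4*D² (E(D) = (2*D)*(2*D) = 4*D²)
-54 - 49*E(-2*(4 - 1)*(0 - 3)) = -54 - 196*(-2*(4 - 1)*(0 - 3))² = -54 - 196*(-6*(-3))² = -54 - 196*(-2*(-9))² = -54 - 196*18² = -54 - 196*324 = -54 - 49*1296 = -54 - 63504 = -63558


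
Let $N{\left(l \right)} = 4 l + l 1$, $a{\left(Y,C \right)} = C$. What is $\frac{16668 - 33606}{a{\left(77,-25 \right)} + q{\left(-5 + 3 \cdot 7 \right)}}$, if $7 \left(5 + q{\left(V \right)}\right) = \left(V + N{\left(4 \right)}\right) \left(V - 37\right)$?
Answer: $\frac{2823}{23} \approx 122.74$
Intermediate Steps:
$N{\left(l \right)} = 5 l$ ($N{\left(l \right)} = 4 l + l = 5 l$)
$q{\left(V \right)} = -5 + \frac{\left(-37 + V\right) \left(20 + V\right)}{7}$ ($q{\left(V \right)} = -5 + \frac{\left(V + 5 \cdot 4\right) \left(V - 37\right)}{7} = -5 + \frac{\left(V + 20\right) \left(-37 + V\right)}{7} = -5 + \frac{\left(20 + V\right) \left(-37 + V\right)}{7} = -5 + \frac{\left(-37 + V\right) \left(20 + V\right)}{7}$)
$\frac{16668 - 33606}{a{\left(77,-25 \right)} + q{\left(-5 + 3 \cdot 7 \right)}} = \frac{16668 - 33606}{-25 - \left(\frac{775}{7} - \frac{\left(-5 + 3 \cdot 7\right)^{2}}{7} + \frac{17 \left(-5 + 3 \cdot 7\right)}{7}\right)} = - \frac{16938}{-25 - \left(\frac{775}{7} - \frac{\left(-5 + 21\right)^{2}}{7} + \frac{17 \left(-5 + 21\right)}{7}\right)} = - \frac{16938}{-25 - \left(\frac{1047}{7} - \frac{256}{7}\right)} = - \frac{16938}{-25 - 113} = - \frac{16938}{-138} = \left(-16938\right) \left(- \frac{1}{138}\right) = \frac{2823}{23}$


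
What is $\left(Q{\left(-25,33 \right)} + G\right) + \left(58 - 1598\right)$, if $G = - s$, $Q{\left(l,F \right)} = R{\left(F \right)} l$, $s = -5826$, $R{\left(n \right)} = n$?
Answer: $3461$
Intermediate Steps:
$Q{\left(l,F \right)} = F l$
$G = 5826$ ($G = \left(-1\right) \left(-5826\right) = 5826$)
$\left(Q{\left(-25,33 \right)} + G\right) + \left(58 - 1598\right) = \left(33 \left(-25\right) + 5826\right) + \left(58 - 1598\right) = \left(-825 + 5826\right) + \left(58 - 1598\right) = 5001 - 1540 = 3461$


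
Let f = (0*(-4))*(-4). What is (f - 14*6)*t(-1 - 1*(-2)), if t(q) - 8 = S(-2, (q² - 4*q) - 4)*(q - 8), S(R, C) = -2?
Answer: -1848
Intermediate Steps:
f = 0 (f = 0*(-4) = 0)
t(q) = 24 - 2*q (t(q) = 8 - 2*(q - 8) = 8 - 2*(-8 + q) = 8 + (16 - 2*q) = 24 - 2*q)
(f - 14*6)*t(-1 - 1*(-2)) = (0 - 14*6)*(24 - 2*(-1 - 1*(-2))) = (0 - 84)*(24 - 2*(-1 + 2)) = -84*(24 - 2*1) = -84*(24 - 2) = -84*22 = -1848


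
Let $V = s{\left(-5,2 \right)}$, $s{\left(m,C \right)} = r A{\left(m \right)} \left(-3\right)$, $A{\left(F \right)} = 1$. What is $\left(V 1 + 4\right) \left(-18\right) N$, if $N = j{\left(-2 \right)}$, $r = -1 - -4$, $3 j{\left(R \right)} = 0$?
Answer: $0$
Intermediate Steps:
$j{\left(R \right)} = 0$ ($j{\left(R \right)} = \frac{1}{3} \cdot 0 = 0$)
$r = 3$ ($r = -1 + 4 = 3$)
$N = 0$
$s{\left(m,C \right)} = -9$ ($s{\left(m,C \right)} = 3 \cdot 1 \left(-3\right) = 3 \left(-3\right) = -9$)
$V = -9$
$\left(V 1 + 4\right) \left(-18\right) N = \left(\left(-9\right) 1 + 4\right) \left(-18\right) 0 = \left(-9 + 4\right) \left(-18\right) 0 = \left(-5\right) \left(-18\right) 0 = 90 \cdot 0 = 0$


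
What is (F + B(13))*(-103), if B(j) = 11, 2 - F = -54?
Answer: -6901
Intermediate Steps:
F = 56 (F = 2 - 1*(-54) = 2 + 54 = 56)
(F + B(13))*(-103) = (56 + 11)*(-103) = 67*(-103) = -6901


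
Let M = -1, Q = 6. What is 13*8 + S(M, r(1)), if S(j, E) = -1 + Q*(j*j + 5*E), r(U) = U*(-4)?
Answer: -11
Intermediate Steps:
r(U) = -4*U
S(j, E) = -1 + 6*j² + 30*E (S(j, E) = -1 + 6*(j*j + 5*E) = -1 + 6*(j² + 5*E) = -1 + (6*j² + 30*E) = -1 + 6*j² + 30*E)
13*8 + S(M, r(1)) = 13*8 + (-1 + 6*(-1)² + 30*(-4*1)) = 104 + (-1 + 6*1 + 30*(-4)) = 104 + (-1 + 6 - 120) = 104 - 115 = -11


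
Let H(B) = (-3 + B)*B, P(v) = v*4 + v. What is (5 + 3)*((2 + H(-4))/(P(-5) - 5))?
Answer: -8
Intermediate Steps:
P(v) = 5*v (P(v) = 4*v + v = 5*v)
H(B) = B*(-3 + B)
(5 + 3)*((2 + H(-4))/(P(-5) - 5)) = (5 + 3)*((2 - 4*(-3 - 4))/(5*(-5) - 5)) = 8*((2 - 4*(-7))/(-25 - 5)) = 8*((2 + 28)/(-30)) = 8*(30*(-1/30)) = 8*(-1) = -8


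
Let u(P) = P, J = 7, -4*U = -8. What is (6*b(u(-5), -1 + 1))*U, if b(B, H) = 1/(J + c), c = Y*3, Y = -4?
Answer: -12/5 ≈ -2.4000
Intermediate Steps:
c = -12 (c = -4*3 = -12)
U = 2 (U = -1/4*(-8) = 2)
b(B, H) = -1/5 (b(B, H) = 1/(7 - 12) = 1/(-5) = -1/5)
(6*b(u(-5), -1 + 1))*U = (6*(-1/5))*2 = -6/5*2 = -12/5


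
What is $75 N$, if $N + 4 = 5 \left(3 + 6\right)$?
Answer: $3075$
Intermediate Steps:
$N = 41$ ($N = -4 + 5 \left(3 + 6\right) = -4 + 5 \cdot 9 = -4 + 45 = 41$)
$75 N = 75 \cdot 41 = 3075$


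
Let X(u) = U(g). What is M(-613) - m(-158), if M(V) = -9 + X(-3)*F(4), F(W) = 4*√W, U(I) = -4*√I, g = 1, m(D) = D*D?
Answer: -25005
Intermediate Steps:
m(D) = D²
X(u) = -4 (X(u) = -4*√1 = -4*1 = -4)
M(V) = -41 (M(V) = -9 - 16*√4 = -9 - 16*2 = -9 - 4*8 = -9 - 32 = -41)
M(-613) - m(-158) = -41 - 1*(-158)² = -41 - 1*24964 = -41 - 24964 = -25005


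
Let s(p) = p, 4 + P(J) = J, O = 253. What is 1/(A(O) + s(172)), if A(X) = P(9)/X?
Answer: 253/43521 ≈ 0.0058133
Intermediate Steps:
P(J) = -4 + J
A(X) = 5/X (A(X) = (-4 + 9)/X = 5/X)
1/(A(O) + s(172)) = 1/(5/253 + 172) = 1/(43521/253) = 253/43521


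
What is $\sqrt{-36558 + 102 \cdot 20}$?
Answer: $i \sqrt{34518} \approx 185.79 i$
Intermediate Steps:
$\sqrt{-36558 + 102 \cdot 20} = \sqrt{-36558 + 2040} = \sqrt{-34518} = i \sqrt{34518}$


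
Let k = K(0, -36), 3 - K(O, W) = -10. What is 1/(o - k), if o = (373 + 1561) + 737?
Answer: 1/2658 ≈ 0.00037622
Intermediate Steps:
K(O, W) = 13 (K(O, W) = 3 - 1*(-10) = 3 + 10 = 13)
o = 2671 (o = 1934 + 737 = 2671)
k = 13
1/(o - k) = 1/(2671 - 1*13) = 1/(2671 - 13) = 1/2658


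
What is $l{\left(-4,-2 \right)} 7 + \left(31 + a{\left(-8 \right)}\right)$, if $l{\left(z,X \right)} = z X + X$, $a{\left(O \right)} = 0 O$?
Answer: $73$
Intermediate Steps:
$a{\left(O \right)} = 0$
$l{\left(z,X \right)} = X + X z$ ($l{\left(z,X \right)} = X z + X = X + X z$)
$l{\left(-4,-2 \right)} 7 + \left(31 + a{\left(-8 \right)}\right) = - 2 \left(1 - 4\right) 7 + \left(31 + 0\right) = \left(-2\right) \left(-3\right) 7 + 31 = 6 \cdot 7 + 31 = 42 + 31 = 73$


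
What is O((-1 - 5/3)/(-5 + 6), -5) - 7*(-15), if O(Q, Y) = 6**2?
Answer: 141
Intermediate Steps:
O(Q, Y) = 36
O((-1 - 5/3)/(-5 + 6), -5) - 7*(-15) = 36 - 7*(-15) = 36 + 105 = 141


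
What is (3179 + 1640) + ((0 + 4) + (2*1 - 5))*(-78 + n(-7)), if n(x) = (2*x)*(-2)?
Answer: 4769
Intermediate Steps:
n(x) = -4*x
(3179 + 1640) + ((0 + 4) + (2*1 - 5))*(-78 + n(-7)) = (3179 + 1640) + ((0 + 4) + (2*1 - 5))*(-78 - 4*(-7)) = 4819 + (4 + (2 - 5))*(-78 + 28) = 4819 + (4 - 3)*(-50) = 4819 + 1*(-50) = 4819 - 50 = 4769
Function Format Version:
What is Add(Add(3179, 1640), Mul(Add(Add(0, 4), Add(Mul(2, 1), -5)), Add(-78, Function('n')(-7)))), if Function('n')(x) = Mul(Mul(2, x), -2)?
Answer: 4769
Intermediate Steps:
Function('n')(x) = Mul(-4, x)
Add(Add(3179, 1640), Mul(Add(Add(0, 4), Add(Mul(2, 1), -5)), Add(-78, Function('n')(-7)))) = Add(Add(3179, 1640), Mul(Add(Add(0, 4), Add(Mul(2, 1), -5)), Add(-78, Mul(-4, -7)))) = Add(4819, Mul(Add(4, Add(2, -5)), Add(-78, 28))) = Add(4819, Mul(Add(4, -3), -50)) = Add(4819, Mul(1, -50)) = Add(4819, -50) = 4769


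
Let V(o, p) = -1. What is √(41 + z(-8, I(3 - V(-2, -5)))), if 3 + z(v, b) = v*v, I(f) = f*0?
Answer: √102 ≈ 10.100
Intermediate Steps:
I(f) = 0
z(v, b) = -3 + v² (z(v, b) = -3 + v*v = -3 + v²)
√(41 + z(-8, I(3 - V(-2, -5)))) = √(41 + (-3 + (-8)²)) = √(41 + (-3 + 64)) = √(41 + 61) = √102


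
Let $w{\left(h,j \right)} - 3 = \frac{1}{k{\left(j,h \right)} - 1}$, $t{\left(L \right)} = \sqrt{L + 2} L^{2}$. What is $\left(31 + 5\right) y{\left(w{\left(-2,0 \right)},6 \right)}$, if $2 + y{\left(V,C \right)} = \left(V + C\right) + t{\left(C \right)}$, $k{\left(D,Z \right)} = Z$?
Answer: $240 + 2592 \sqrt{2} \approx 3905.6$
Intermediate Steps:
$t{\left(L \right)} = L^{2} \sqrt{2 + L}$ ($t{\left(L \right)} = \sqrt{2 + L} L^{2} = L^{2} \sqrt{2 + L}$)
$w{\left(h,j \right)} = 3 + \frac{1}{-1 + h}$ ($w{\left(h,j \right)} = 3 + \frac{1}{h - 1} = 3 + \frac{1}{-1 + h}$)
$y{\left(V,C \right)} = -2 + C + V + C^{2} \sqrt{2 + C}$ ($y{\left(V,C \right)} = -2 + \left(\left(V + C\right) + C^{2} \sqrt{2 + C}\right) = -2 + \left(\left(C + V\right) + C^{2} \sqrt{2 + C}\right) = -2 + \left(C + V + C^{2} \sqrt{2 + C}\right) = -2 + C + V + C^{2} \sqrt{2 + C}$)
$\left(31 + 5\right) y{\left(w{\left(-2,0 \right)},6 \right)} = \left(31 + 5\right) \left(-2 + 6 + \frac{-2 + 3 \left(-2\right)}{-1 - 2} + 6^{2} \sqrt{2 + 6}\right) = 36 \left(-2 + 6 + \frac{-2 - 6}{-3} + 36 \sqrt{8}\right) = 36 \left(-2 + 6 - - \frac{8}{3} + 36 \cdot 2 \sqrt{2}\right) = 36 \left(-2 + 6 + \frac{8}{3} + 72 \sqrt{2}\right) = 36 \left(\frac{20}{3} + 72 \sqrt{2}\right) = 240 + 2592 \sqrt{2}$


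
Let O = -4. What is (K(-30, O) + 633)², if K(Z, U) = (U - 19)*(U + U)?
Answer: 667489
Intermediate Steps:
K(Z, U) = 2*U*(-19 + U) (K(Z, U) = (-19 + U)*(2*U) = 2*U*(-19 + U))
(K(-30, O) + 633)² = (2*(-4)*(-19 - 4) + 633)² = (2*(-4)*(-23) + 633)² = (184 + 633)² = 817² = 667489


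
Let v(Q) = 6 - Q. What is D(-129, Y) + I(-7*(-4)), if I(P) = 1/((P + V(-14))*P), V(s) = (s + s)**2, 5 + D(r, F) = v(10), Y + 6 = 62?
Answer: -204623/22736 ≈ -9.0000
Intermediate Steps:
Y = 56 (Y = -6 + 62 = 56)
D(r, F) = -9 (D(r, F) = -5 + (6 - 1*10) = -5 + (6 - 10) = -5 - 4 = -9)
V(s) = 4*s**2 (V(s) = (2*s)**2 = 4*s**2)
I(P) = 1/(P*(784 + P)) (I(P) = 1/((P + 4*(-14)**2)*P) = 1/((P + 4*196)*P) = 1/((P + 784)*P) = 1/((784 + P)*P) = 1/(P*(784 + P)))
D(-129, Y) + I(-7*(-4)) = -9 + 1/(((-7*(-4)))*(784 - 7*(-4))) = -9 + 1/(28*(784 + 28)) = -9 + (1/28)/812 = -9 + (1/28)*(1/812) = -9 + 1/22736 = -204623/22736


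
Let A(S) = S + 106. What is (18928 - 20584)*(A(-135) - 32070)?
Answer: 53155944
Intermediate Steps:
A(S) = 106 + S
(18928 - 20584)*(A(-135) - 32070) = (18928 - 20584)*((106 - 135) - 32070) = -1656*(-29 - 32070) = -1656*(-32099) = 53155944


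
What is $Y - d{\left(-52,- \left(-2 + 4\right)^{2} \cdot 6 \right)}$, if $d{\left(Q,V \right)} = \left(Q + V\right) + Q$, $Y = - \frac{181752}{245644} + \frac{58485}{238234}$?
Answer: $\frac{1865430832115}{14630188174} \approx 127.51$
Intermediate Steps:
$Y = - \frac{7233254157}{14630188174}$ ($Y = \left(-181752\right) \frac{1}{245644} + 58485 \cdot \frac{1}{238234} = - \frac{45438}{61411} + \frac{58485}{238234} = - \frac{7233254157}{14630188174} \approx -0.49441$)
$d{\left(Q,V \right)} = V + 2 Q$
$Y - d{\left(-52,- \left(-2 + 4\right)^{2} \cdot 6 \right)} = - \frac{7233254157}{14630188174} - \left(- \left(-2 + 4\right)^{2} \cdot 6 + 2 \left(-52\right)\right) = - \frac{7233254157}{14630188174} - \left(- 2^{2} \cdot 6 - 104\right) = - \frac{7233254157}{14630188174} - \left(\left(-1\right) 4 \cdot 6 - 104\right) = - \frac{7233254157}{14630188174} - \left(\left(-4\right) 6 - 104\right) = - \frac{7233254157}{14630188174} - \left(-24 - 104\right) = - \frac{7233254157}{14630188174} - -128 = - \frac{7233254157}{14630188174} + 128 = \frac{1865430832115}{14630188174}$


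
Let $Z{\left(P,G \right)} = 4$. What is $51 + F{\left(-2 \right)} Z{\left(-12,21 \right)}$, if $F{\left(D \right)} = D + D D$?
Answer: $59$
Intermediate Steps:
$F{\left(D \right)} = D + D^{2}$
$51 + F{\left(-2 \right)} Z{\left(-12,21 \right)} = 51 + - 2 \left(1 - 2\right) 4 = 51 + \left(-2\right) \left(-1\right) 4 = 51 + 2 \cdot 4 = 51 + 8 = 59$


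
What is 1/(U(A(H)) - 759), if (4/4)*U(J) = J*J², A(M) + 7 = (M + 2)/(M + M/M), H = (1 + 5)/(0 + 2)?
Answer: -64/60743 ≈ -0.0010536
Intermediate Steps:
H = 3 (H = 6/2 = 6*(½) = 3)
A(M) = -7 + (2 + M)/(1 + M) (A(M) = -7 + (M + 2)/(M + M/M) = -7 + (2 + M)/(M + 1) = -7 + (2 + M)/(1 + M))
U(J) = J³ (U(J) = J*J² = J³)
1/(U(A(H)) - 759) = 1/(((-5 - 6*3)/(1 + 3))³ - 759) = 1/(((-5 - 18)/4)³ - 759) = 1/(((¼)*(-23))³ - 759) = 1/((-23/4)³ - 759) = 1/(-12167/64 - 759) = 1/(-60743/64) = -64/60743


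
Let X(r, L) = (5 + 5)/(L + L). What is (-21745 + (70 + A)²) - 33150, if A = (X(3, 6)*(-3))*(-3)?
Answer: -195555/4 ≈ -48889.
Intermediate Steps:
X(r, L) = 5/L (X(r, L) = 10/((2*L)) = 10*(1/(2*L)) = 5/L)
A = 15/2 (A = ((5/6)*(-3))*(-3) = ((5*(⅙))*(-3))*(-3) = ((⅚)*(-3))*(-3) = -5/2*(-3) = 15/2 ≈ 7.5000)
(-21745 + (70 + A)²) - 33150 = (-21745 + (70 + 15/2)²) - 33150 = (-21745 + (155/2)²) - 33150 = (-21745 + 24025/4) - 33150 = -62955/4 - 33150 = -195555/4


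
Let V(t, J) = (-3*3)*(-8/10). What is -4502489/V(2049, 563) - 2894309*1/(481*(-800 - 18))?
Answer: -4428798694843/7082244 ≈ -6.2534e+5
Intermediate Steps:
V(t, J) = 36/5 (V(t, J) = -(-72)/10 = -9*(-⅘) = 36/5)
-4502489/V(2049, 563) - 2894309*1/(481*(-800 - 18)) = -4502489/36/5 - 2894309*1/(481*(-800 - 18)) = -4502489*5/36 - 2894309/(481*(-818)) = -22512445/36 - 2894309/(-393458) = -22512445/36 - 2894309*(-1/393458) = -22512445/36 + 2894309/393458 = -4428798694843/7082244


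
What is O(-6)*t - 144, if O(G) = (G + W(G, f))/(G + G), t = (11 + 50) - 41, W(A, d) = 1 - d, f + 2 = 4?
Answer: -397/3 ≈ -132.33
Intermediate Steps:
f = 2 (f = -2 + 4 = 2)
t = 20 (t = 61 - 41 = 20)
O(G) = (-1 + G)/(2*G) (O(G) = (G + (1 - 1*2))/(G + G) = (G + (1 - 2))/((2*G)) = (G - 1)*(1/(2*G)) = (-1 + G)*(1/(2*G)) = (-1 + G)/(2*G))
O(-6)*t - 144 = ((½)*(-1 - 6)/(-6))*20 - 144 = ((½)*(-⅙)*(-7))*20 - 144 = (7/12)*20 - 144 = 35/3 - 144 = -397/3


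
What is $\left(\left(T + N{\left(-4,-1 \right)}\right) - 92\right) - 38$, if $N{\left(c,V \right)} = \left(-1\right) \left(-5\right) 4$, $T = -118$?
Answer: $-228$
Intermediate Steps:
$N{\left(c,V \right)} = 20$ ($N{\left(c,V \right)} = 5 \cdot 4 = 20$)
$\left(\left(T + N{\left(-4,-1 \right)}\right) - 92\right) - 38 = \left(\left(-118 + 20\right) - 92\right) - 38 = \left(-98 - 92\right) - 38 = -190 - 38 = -228$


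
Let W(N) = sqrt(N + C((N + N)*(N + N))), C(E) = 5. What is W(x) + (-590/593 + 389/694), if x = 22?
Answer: -178783/411542 + 3*sqrt(3) ≈ 4.7617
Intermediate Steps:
W(N) = sqrt(5 + N) (W(N) = sqrt(N + 5) = sqrt(5 + N))
W(x) + (-590/593 + 389/694) = sqrt(5 + 22) + (-590/593 + 389/694) = sqrt(27) + (-590*1/593 + 389*(1/694)) = 3*sqrt(3) + (-590/593 + 389/694) = 3*sqrt(3) - 178783/411542 = -178783/411542 + 3*sqrt(3)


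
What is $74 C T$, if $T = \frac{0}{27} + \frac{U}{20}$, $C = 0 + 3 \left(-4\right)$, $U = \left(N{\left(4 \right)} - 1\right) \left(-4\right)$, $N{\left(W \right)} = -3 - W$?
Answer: $- \frac{7104}{5} \approx -1420.8$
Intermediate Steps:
$U = 32$ ($U = \left(\left(-3 - 4\right) - 1\right) \left(-4\right) = \left(-7 - 1\right) \left(-4\right) = \left(-8\right) \left(-4\right) = 32$)
$C = -12$ ($C = 0 - 12 = -12$)
$T = \frac{8}{5}$ ($T = \frac{0}{27} + \frac{32}{20} = 0 \cdot \frac{1}{27} + 32 \cdot \frac{1}{20} = 0 + \frac{8}{5} = \frac{8}{5} \approx 1.6$)
$74 C T = 74 \left(-12\right) \frac{8}{5} = \left(-888\right) \frac{8}{5} = - \frac{7104}{5}$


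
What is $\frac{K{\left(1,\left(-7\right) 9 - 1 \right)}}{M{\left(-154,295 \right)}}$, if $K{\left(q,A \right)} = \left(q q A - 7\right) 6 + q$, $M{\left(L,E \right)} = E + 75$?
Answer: $- \frac{85}{74} \approx -1.1486$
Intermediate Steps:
$M{\left(L,E \right)} = 75 + E$
$K{\left(q,A \right)} = -42 + q + 6 A q^{2}$ ($K{\left(q,A \right)} = \left(q^{2} A - 7\right) 6 + q = \left(A q^{2} - 7\right) 6 + q = \left(-7 + A q^{2}\right) 6 + q = \left(-42 + 6 A q^{2}\right) + q = -42 + q + 6 A q^{2}$)
$\frac{K{\left(1,\left(-7\right) 9 - 1 \right)}}{M{\left(-154,295 \right)}} = \frac{-42 + 1 + 6 \left(\left(-7\right) 9 - 1\right) 1^{2}}{75 + 295} = \frac{-42 + 1 + 6 \left(-63 - 1\right) 1}{370} = \left(-42 + 1 + 6 \left(-64\right) 1\right) \frac{1}{370} = \left(-42 + 1 - 384\right) \frac{1}{370} = \left(-425\right) \frac{1}{370} = - \frac{85}{74}$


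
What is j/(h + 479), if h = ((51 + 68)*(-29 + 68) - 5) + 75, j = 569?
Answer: 569/5190 ≈ 0.10963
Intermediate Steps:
h = 4711 (h = (119*39 - 5) + 75 = (4641 - 5) + 75 = 4636 + 75 = 4711)
j/(h + 479) = 569/(4711 + 479) = 569/5190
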